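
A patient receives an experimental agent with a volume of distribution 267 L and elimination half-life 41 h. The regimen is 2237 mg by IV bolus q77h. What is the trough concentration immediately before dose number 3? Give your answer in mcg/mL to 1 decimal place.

2.9 mcg/mL

f = (1/2)^(τ/t½) = (1/2)^(77/41) ≈ 0.2721.
C₀ = D/Vd = 2237/267 ≈ 8.378 mcg/mL.
Before the 3rd dose, 2 doses have been given. Superposition: Cmin = C₀·(f + f²).
≈ 8.378 × (0.2721 + 0.0740) ≈ 8.378 × 0.3461 ≈ 2.900 mcg/mL.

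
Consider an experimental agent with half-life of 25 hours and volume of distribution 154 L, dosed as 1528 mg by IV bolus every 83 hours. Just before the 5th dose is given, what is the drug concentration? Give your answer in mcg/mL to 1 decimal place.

1.1 mcg/mL

f = (1/2)^(τ/t½) = (1/2)^(83/25) ≈ 0.1001.
C₀ = D/Vd = 1528/154 ≈ 9.922 mcg/mL.
Before the 5th dose, 4 doses have been given. Superposition: Cmin = C₀·(f + f² + … + f^4).
≈ 9.922 × (0.1001 + 0.0100 + 0.0010 + 0.0001) ≈ 9.922 × 0.1112 ≈ 1.103 mcg/mL.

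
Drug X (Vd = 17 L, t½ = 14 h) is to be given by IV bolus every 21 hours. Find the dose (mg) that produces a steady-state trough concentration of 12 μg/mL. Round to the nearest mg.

τ/t½ = 21/14 ≈ 1.5, so f = (1/2)^(21/14) ≈ 0.353553.
Cmin,ss = (D/Vd)·f/(1−f), so D = Cmin,ss·Vd·(1−f)/f.
D = 12 × 17 × (1−f)/f ≈ 12 × 17 × 1.82843 ≈ 373.00 mg.

373 mg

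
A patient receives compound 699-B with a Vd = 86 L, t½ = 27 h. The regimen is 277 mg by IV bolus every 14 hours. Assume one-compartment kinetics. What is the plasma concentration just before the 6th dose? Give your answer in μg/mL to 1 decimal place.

6.2 μg/mL

f = (1/2)^(τ/t½) = (1/2)^(14/27) ≈ 0.6981.
C₀ = D/Vd = 277/86 ≈ 3.221 μg/mL.
Before the 6th dose, 5 doses have been given. Superposition: Cmin = C₀·(f + f² + … + f^5).
≈ 3.221 × (0.6981 + 0.4873 + 0.3402 + 0.2375 + 0.1658) ≈ 3.221 × 1.9289 ≈ 6.213 μg/mL.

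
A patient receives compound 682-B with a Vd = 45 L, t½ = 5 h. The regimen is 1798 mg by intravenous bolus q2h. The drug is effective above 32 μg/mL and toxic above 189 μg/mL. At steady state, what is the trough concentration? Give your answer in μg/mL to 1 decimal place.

k = ln2/t½ = ln2/5 ≈ 0.138629 h⁻¹; fraction remaining f = e^(−kτ) = e^(−0.138629×2) ≈ 0.7579.
Single-dose peak C₀ = D/Vd = 1798/45 ≈ 39.956 μg/mL.
Steady-state trough Cmin,ss = C₀·f/(1−f) ≈ 39.956 × 0.7579/0.2421 ≈ 125.083 μg/mL.
Trough 125.1 μg/mL vs MEC 32 μg/mL: adequate.

125.1 μg/mL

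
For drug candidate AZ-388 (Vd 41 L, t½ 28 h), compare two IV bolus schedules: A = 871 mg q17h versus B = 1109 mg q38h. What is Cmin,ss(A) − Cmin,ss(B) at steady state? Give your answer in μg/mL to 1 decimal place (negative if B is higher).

23.3 μg/mL

Regimen A: f = (1/2)^(17/28) ≈ 0.6565; Cmin,ss = (871/41)·f/(1−f) ≈ 40.602 μg/mL.
Regimen B: f = (1/2)^(38/28) ≈ 0.3904; Cmin,ss = (1109/41)·f/(1−f) ≈ 17.323 μg/mL.
Difference ≈ 40.602 − 17.323 ≈ 23.279 μg/mL.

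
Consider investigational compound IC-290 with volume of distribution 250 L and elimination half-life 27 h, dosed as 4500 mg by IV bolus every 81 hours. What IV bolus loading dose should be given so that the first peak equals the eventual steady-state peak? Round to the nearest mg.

5143 mg

f = (1/2)^(81/27) ≈ 0.125000; accumulation ratio R = 1/(1−f) ≈ 1.14286.
Loading dose to hit Cmax,ss on first dose: D_load = D_maint·R ≈ 4500 × 1.14286 ≈ 5142.87 mg.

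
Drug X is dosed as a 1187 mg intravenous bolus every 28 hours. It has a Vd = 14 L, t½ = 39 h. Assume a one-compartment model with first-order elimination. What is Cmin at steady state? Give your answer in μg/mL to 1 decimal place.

Over one 28-h interval, 28/39 ≈ 0.71795 half-lives elapse, leaving f ≈ 0.6080 of each dose.
Single-dose peak C₀ = D/Vd = 1187/14 ≈ 84.786 μg/mL.
Steady-state trough Cmin,ss = C₀·f/(1−f) ≈ 84.786 × 0.6080/0.3920 ≈ 131.505 μg/mL.

131.5 μg/mL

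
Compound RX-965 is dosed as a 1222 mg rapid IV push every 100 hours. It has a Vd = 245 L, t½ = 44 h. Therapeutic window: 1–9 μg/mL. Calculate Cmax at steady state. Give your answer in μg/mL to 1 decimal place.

6.3 μg/mL

Over one 100-h interval, 100/44 ≈ 2.2727 half-lives elapse, leaving f ≈ 0.2069 of each dose.
At steady state, accumulation factor R = 1/(1 − e^(−kτ)) ≈ 1.2609.
Single-dose peak C₀ = D/Vd = 1222/245 ≈ 4.988 μg/mL.
Cmax,ss = C₀/(1 − f) ≈ 4.988/0.7931 ≈ 6.289 μg/mL.
Peak 6.3 μg/mL vs MTC 9 μg/mL: below toxic threshold.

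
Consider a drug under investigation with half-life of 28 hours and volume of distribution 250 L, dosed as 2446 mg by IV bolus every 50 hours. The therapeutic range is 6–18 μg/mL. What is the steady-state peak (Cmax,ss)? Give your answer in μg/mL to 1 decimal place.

13.8 μg/mL

τ/t½ = 50/28 ≈ 1.7857, so fraction remaining f = (1/2)^(50/28) ≈ 0.2900.
Accumulation ratio R = 1/(1 − f) ≈ 1/0.7100 ≈ 1.4085.
Each bolus raises the concentration by D/Vd = 2446/250 ≈ 9.784 μg/mL.
Steady-state peak Cmax,ss = C₀·R ≈ 9.784 × 1.4085 ≈ 13.781 μg/mL.
Peak 13.8 μg/mL vs MTC 18 μg/mL: below toxic threshold.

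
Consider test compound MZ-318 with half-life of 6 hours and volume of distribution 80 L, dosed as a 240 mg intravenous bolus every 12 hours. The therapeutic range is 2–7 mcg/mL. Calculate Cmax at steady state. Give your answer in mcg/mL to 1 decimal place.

4.0 mcg/mL

τ = 12 h = 2 half-lives, so f = (1/2)^2 = 0.25.
Accumulation ratio R = 1/(1 − f) = 1/0.75 = 4/3.
Single-dose peak C₀ = D/Vd = 240/80 = 3 mcg/mL.
Steady-state peak Cmax,ss = C₀·R = 3 × 4/3 ≈ 4.000 mcg/mL.
Peak 4.0 mcg/mL vs MTC 7 mcg/mL: below toxic threshold.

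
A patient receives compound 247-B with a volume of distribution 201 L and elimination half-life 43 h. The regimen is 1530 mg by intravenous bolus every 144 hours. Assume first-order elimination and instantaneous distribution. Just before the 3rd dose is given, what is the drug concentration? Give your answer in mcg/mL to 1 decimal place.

f = (1/2)^(τ/t½) = (1/2)^(144/43) ≈ 0.0982.
C₀ = D/Vd = 1530/201 ≈ 7.612 mcg/mL.
Before the 3rd dose, 2 doses have been given. Superposition: Cmin = C₀·(f + f²).
≈ 7.612 × (0.0982 + 0.0096) ≈ 7.612 × 0.1078 ≈ 0.821 mcg/mL.

0.8 mcg/mL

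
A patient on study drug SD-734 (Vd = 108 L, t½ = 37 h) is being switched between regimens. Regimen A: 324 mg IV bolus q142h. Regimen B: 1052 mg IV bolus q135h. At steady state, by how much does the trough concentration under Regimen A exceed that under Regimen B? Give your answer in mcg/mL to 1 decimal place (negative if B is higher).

Regimen A: f = (1/2)^(142/37) ≈ 0.0699; Cmin,ss = (324/108)·f/(1−f) ≈ 0.225 mcg/mL.
Regimen B: f = (1/2)^(135/37) ≈ 0.0797; Cmin,ss = (1052/108)·f/(1−f) ≈ 0.844 mcg/mL.
Difference ≈ 0.225 − 0.844 ≈ -0.619 mcg/mL.

-0.6 mcg/mL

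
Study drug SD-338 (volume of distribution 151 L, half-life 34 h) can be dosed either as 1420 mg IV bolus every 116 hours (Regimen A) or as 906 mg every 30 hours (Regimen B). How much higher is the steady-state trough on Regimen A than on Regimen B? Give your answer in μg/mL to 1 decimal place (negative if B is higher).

-6.1 μg/mL

Regimen A: f = (1/2)^(116/34) ≈ 0.0940; Cmin,ss = (1420/151)·f/(1−f) ≈ 0.976 μg/mL.
Regimen B: f = (1/2)^(30/34) ≈ 0.5425; Cmin,ss = (906/151)·f/(1−f) ≈ 7.115 μg/mL.
Difference ≈ 0.976 − 7.115 ≈ -6.139 μg/mL.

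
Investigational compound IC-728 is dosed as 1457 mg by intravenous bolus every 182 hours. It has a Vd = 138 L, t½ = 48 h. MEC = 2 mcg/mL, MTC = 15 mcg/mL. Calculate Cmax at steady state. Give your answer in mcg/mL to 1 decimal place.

τ/t½ = 182/48 ≈ 3.7917, so fraction remaining f = (1/2)^(182/48) ≈ 0.0722.
Accumulation ratio R = 1/(1 − f) ≈ 1/0.9278 ≈ 1.0778.
Single-dose peak C₀ = D/Vd = 1457/138 ≈ 10.558 mcg/mL.
Steady-state peak Cmax,ss = C₀·R ≈ 10.558 × 1.0778 ≈ 11.379 mcg/mL.
Peak 11.4 mcg/mL vs MTC 15 mcg/mL: below toxic threshold.

11.4 mcg/mL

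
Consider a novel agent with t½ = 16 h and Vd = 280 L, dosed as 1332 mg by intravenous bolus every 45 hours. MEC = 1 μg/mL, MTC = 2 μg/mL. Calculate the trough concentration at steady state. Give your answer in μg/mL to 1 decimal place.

k = ln2/t½ = ln2/16 ≈ 0.043322 h⁻¹; fraction remaining f = e^(−kτ) = e^(−0.043322×45) ≈ 0.1423.
Single-dose peak C₀ = D/Vd = 1332/280 ≈ 4.757 μg/mL.
Steady-state trough Cmin,ss = C₀·f/(1−f) ≈ 4.757 × 0.1423/0.8577 ≈ 0.789 μg/mL.
Trough 0.8 μg/mL vs MEC 1 μg/mL: subtherapeutic.

0.8 μg/mL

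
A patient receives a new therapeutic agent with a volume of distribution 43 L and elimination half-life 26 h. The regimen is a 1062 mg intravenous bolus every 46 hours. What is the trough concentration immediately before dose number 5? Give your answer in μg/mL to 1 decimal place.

10.2 μg/mL

f = (1/2)^(τ/t½) = (1/2)^(46/26) ≈ 0.2934.
C₀ = D/Vd = 1062/43 ≈ 24.698 μg/mL.
Before the 5th dose, 4 doses have been given. Superposition: Cmin = C₀·(f + f² + … + f^4).
≈ 24.698 × (0.2934 + 0.0861 + 0.0253 + 0.0074) ≈ 24.698 × 0.4122 ≈ 10.181 μg/mL.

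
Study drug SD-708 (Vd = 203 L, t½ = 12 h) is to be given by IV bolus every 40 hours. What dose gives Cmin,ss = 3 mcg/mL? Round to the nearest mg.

5529 mg

τ/t½ = 40/12 ≈ 3.3333, so f = (1/2)^(40/12) ≈ 0.099213.
Cmin,ss = (D/Vd)·f/(1−f), so D = Cmin,ss·Vd·(1−f)/f.
D = 3 × 203 × (1−f)/f ≈ 3 × 203 × 9.07932 ≈ 5529.31 mg.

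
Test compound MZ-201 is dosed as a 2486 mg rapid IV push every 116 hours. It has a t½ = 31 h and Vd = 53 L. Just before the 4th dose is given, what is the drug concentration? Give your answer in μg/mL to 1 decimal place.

f = (1/2)^(τ/t½) = (1/2)^(116/31) ≈ 0.0747.
C₀ = D/Vd = 2486/53 ≈ 46.906 μg/mL.
Before the 4th dose, 3 doses have been given. Superposition: Cmin = C₀·(f + f² + … + f^3).
≈ 46.906 × (0.0747 + 0.0056 + 0.0004) ≈ 46.906 × 0.0807 ≈ 3.785 μg/mL.

3.8 μg/mL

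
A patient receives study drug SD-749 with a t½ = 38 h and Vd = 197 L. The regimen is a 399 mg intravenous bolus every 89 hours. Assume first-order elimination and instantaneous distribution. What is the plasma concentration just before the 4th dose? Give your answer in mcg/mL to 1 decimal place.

f = (1/2)^(τ/t½) = (1/2)^(89/38) ≈ 0.1972.
C₀ = D/Vd = 399/197 ≈ 2.025 mcg/mL.
Before the 4th dose, 3 doses have been given. Superposition: Cmin = C₀·(f + f² + … + f^3).
≈ 2.025 × (0.1972 + 0.0389 + 0.0077) ≈ 2.025 × 0.2438 ≈ 0.494 mcg/mL.

0.5 mcg/mL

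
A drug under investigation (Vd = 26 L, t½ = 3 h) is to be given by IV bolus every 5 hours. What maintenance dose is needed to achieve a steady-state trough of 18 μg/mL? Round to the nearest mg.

1018 mg

τ/t½ = 5/3 ≈ 1.6667, so f = (1/2)^(5/3) ≈ 0.314980.
Cmin,ss = (D/Vd)·f/(1−f), so D = Cmin,ss·Vd·(1−f)/f.
D = 18 × 26 × (1−f)/f ≈ 18 × 26 × 2.17480 ≈ 1017.81 mg.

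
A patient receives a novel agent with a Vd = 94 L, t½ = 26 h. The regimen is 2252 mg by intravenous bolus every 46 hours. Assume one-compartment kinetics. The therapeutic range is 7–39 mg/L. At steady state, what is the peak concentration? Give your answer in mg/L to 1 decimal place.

33.9 mg/L

τ/t½ = 46/26 ≈ 1.7692, so fraction remaining f = (1/2)^(46/26) ≈ 0.2934.
At steady state, accumulation factor R = 1/(1 − e^(−kτ)) ≈ 1.4152.
Each bolus raises the concentration by D/Vd = 2252/94 ≈ 23.957 mg/L.
Steady-state peak Cmax,ss = C₀·R ≈ 23.957 × 1.4152 ≈ 33.904 mg/L.
Peak 33.9 mg/L vs MTC 39 mg/L: below toxic threshold.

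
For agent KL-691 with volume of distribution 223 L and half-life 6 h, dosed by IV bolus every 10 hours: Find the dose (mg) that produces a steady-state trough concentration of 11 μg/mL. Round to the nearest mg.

τ/t½ = 10/6 ≈ 1.6667, so f = (1/2)^(10/6) ≈ 0.314980.
Cmin,ss = (D/Vd)·f/(1−f), so D = Cmin,ss·Vd·(1−f)/f.
D = 11 × 223 × (1−f)/f ≈ 11 × 223 × 2.17480 ≈ 5334.78 mg.

5335 mg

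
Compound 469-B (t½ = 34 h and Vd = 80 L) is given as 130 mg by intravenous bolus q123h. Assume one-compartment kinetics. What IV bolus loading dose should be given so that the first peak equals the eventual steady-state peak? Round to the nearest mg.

142 mg

f = (1/2)^(123/34) ≈ 0.081467; accumulation ratio R = 1/(1−f) ≈ 1.08869.
Loading dose to hit Cmax,ss on first dose: D_load = D_maint·R ≈ 130 × 1.08869 ≈ 141.53 mg.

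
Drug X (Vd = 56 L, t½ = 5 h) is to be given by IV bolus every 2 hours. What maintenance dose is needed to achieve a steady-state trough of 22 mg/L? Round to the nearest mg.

τ/t½ = 2/5 ≈ 0.4, so f = (1/2)^(2/5) ≈ 0.757858.
Cmin,ss = (D/Vd)·f/(1−f), so D = Cmin,ss·Vd·(1−f)/f.
D = 22 × 56 × (1−f)/f ≈ 22 × 56 × 0.31951 ≈ 393.64 mg.

394 mg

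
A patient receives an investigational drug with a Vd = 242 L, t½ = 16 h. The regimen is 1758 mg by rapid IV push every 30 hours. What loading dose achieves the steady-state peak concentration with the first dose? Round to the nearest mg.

2417 mg

f = (1/2)^(30/16) ≈ 0.272627; accumulation ratio R = 1/(1−f) ≈ 1.37481.
Loading dose to hit Cmax,ss on first dose: D_load = D_maint·R ≈ 1758 × 1.37481 ≈ 2416.92 mg.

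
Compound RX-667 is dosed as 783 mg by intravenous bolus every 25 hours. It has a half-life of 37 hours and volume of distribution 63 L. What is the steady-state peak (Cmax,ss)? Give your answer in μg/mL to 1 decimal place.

Over one 25-h interval, 25/37 ≈ 0.67568 half-lives elapse, leaving f ≈ 0.6260 of each dose.
At steady state, accumulation factor R = 1/(1 − e^(−kτ)) ≈ 2.6738.
Each bolus raises the concentration by D/Vd = 783/63 ≈ 12.429 μg/mL.
Cmax,ss = C₀/(1 − f) ≈ 12.429/0.3740 ≈ 33.233 μg/mL.

33.2 μg/mL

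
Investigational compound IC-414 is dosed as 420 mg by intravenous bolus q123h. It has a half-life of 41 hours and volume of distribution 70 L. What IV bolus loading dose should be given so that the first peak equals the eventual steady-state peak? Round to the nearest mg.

f = (1/2)^(123/41) ≈ 0.125000; accumulation ratio R = 1/(1−f) ≈ 1.14286.
Loading dose to hit Cmax,ss on first dose: D_load = D_maint·R ≈ 420 × 1.14286 ≈ 480.00 mg.

480 mg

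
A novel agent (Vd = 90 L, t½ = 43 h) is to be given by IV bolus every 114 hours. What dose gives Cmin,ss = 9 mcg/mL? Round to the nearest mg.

τ/t½ = 114/43 ≈ 2.6512, so f = (1/2)^(114/43) ≈ 0.159192.
Cmin,ss = (D/Vd)·f/(1−f), so D = Cmin,ss·Vd·(1−f)/f.
D = 9 × 90 × (1−f)/f ≈ 9 × 90 × 5.28172 ≈ 4278.19 mg.

4278 mg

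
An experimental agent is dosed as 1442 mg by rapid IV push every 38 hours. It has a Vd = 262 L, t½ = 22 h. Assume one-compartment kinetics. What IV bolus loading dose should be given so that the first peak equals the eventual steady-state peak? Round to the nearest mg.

2066 mg

f = (1/2)^(38/22) ≈ 0.302022; accumulation ratio R = 1/(1−f) ≈ 1.43271.
Loading dose to hit Cmax,ss on first dose: D_load = D_maint·R ≈ 1442 × 1.43271 ≈ 2065.97 mg.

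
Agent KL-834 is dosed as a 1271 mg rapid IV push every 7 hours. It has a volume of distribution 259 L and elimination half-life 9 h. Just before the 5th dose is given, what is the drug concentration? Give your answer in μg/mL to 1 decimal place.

f = (1/2)^(τ/t½) = (1/2)^(7/9) ≈ 0.5833.
C₀ = D/Vd = 1271/259 ≈ 4.907 μg/mL.
Before the 5th dose, 4 doses have been given. Superposition: Cmin = C₀·(f + f² + … + f^4).
≈ 4.907 × (0.5833 + 0.3402 + 0.1985 + 0.1158) ≈ 4.907 × 1.2378 ≈ 6.074 μg/mL.

6.1 μg/mL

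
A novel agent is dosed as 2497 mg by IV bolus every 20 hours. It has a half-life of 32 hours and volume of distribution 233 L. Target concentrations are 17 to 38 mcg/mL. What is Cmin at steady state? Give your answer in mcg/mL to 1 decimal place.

Over one 20-h interval, 20/32 ≈ 0.625 half-lives elapse, leaving f ≈ 0.6484 of each dose.
Single-dose peak C₀ = D/Vd = 2497/233 ≈ 10.717 mcg/mL.
Steady-state trough Cmin,ss = C₀·f/(1−f) ≈ 10.717 × 0.6484/0.3516 ≈ 19.764 mcg/mL.
Trough 19.8 mcg/mL vs MEC 17 mcg/mL: adequate.

19.8 mcg/mL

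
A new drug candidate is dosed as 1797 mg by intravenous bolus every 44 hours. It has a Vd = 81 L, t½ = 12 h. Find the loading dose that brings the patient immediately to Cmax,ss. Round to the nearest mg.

1951 mg

f = (1/2)^(44/12) ≈ 0.078745; accumulation ratio R = 1/(1−f) ≈ 1.08548.
Loading dose to hit Cmax,ss on first dose: D_load = D_maint·R ≈ 1797 × 1.08548 ≈ 1950.61 mg.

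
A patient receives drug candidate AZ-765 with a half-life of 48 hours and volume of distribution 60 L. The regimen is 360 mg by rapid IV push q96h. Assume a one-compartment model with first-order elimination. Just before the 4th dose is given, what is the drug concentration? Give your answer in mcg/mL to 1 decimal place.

f = (1/2)^(τ/t½) = (1/2)^(96/48) ≈ 0.2500.
C₀ = D/Vd = 360/60 ≈ 6.000 mcg/mL.
Before the 4th dose, 3 doses have been given. Superposition: Cmin = C₀·(f + f² + … + f^3).
≈ 6.000 × (0.2500 + 0.0625 + 0.0156) ≈ 6.000 × 0.3281 ≈ 1.969 mcg/mL.

2.0 mcg/mL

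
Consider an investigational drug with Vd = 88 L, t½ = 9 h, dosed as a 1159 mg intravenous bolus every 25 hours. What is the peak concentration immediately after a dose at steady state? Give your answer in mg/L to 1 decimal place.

τ/t½ = 25/9 ≈ 2.7778, so fraction remaining f = (1/2)^(25/9) ≈ 0.1458.
Accumulation ratio R = 1/(1 − f) ≈ 1/0.8542 ≈ 1.1707.
Each bolus raises the concentration by D/Vd = 1159/88 ≈ 13.170 mg/L.
Steady-state peak Cmax,ss = C₀·R ≈ 13.170 × 1.1707 ≈ 15.418 mg/L.

15.4 mg/L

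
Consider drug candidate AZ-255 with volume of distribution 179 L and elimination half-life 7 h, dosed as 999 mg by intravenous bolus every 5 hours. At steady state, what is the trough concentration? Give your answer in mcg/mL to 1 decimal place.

Over one 5-h interval, 5/7 ≈ 0.71429 half-lives elapse, leaving f ≈ 0.6095 of each dose.
Accumulation ratio R = 1/(1 − f) ≈ 1/0.3905 ≈ 2.5608.
Each bolus raises the concentration by D/Vd = 999/179 ≈ 5.581 mcg/mL.
Cmax,ss = C₀/(1 − f) ≈ 5.581/0.3905 ≈ 14.292 mcg/mL.
One interval later, Cmin,ss = Cmax,ss·e^(−kτ) ≈ 14.292 × 0.6095 ≈ 8.711 mcg/mL.

8.7 mcg/mL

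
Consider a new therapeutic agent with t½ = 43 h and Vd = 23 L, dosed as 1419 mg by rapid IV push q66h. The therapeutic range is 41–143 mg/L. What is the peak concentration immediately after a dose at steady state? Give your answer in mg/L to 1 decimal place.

Over one 66-h interval, 66/43 ≈ 1.5349 half-lives elapse, leaving f ≈ 0.3451 of each dose.
At steady state, accumulation factor R = 1/(1 − e^(−kτ)) ≈ 1.5270.
Single-dose peak C₀ = D/Vd = 1419/23 ≈ 61.696 mg/L.
Steady-state peak Cmax,ss = C₀·R ≈ 61.696 × 1.5270 ≈ 94.210 mg/L.
Peak 94.2 mg/L vs MTC 143 mg/L: below toxic threshold.

94.2 mg/L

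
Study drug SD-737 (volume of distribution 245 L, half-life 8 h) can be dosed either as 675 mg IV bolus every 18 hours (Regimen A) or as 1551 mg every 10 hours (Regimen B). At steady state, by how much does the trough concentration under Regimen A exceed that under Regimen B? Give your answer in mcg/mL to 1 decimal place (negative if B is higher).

-3.9 mcg/mL

Regimen A: f = (1/2)^(18/8) ≈ 0.2102; Cmin,ss = (675/245)·f/(1−f) ≈ 0.733 mcg/mL.
Regimen B: f = (1/2)^(10/8) ≈ 0.4204; Cmin,ss = (1551/245)·f/(1−f) ≈ 4.592 mcg/mL.
Difference ≈ 0.733 − 4.592 ≈ -3.859 mcg/mL.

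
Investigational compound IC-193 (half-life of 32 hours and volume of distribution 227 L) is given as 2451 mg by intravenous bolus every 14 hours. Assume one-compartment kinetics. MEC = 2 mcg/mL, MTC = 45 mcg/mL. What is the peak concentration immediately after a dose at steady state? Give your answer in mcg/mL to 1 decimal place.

k = ln2/t½ = ln2/32 ≈ 0.021661 h⁻¹; fraction remaining f = e^(−kτ) = e^(−0.021661×14) ≈ 0.7384.
At steady state, accumulation factor R = 1/(1 − e^(−kτ)) ≈ 3.8226.
Single-dose peak C₀ = D/Vd = 2451/227 ≈ 10.797 mcg/mL.
Steady-state peak Cmax,ss = C₀·R ≈ 10.797 × 3.8226 ≈ 41.273 mcg/mL.
Peak 41.3 mcg/mL vs MTC 45 mcg/mL: below toxic threshold.

41.3 mcg/mL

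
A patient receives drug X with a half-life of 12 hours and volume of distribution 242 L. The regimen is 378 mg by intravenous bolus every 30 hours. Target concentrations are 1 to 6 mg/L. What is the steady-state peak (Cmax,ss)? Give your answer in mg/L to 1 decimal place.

Over one 30-h interval, 30/12 ≈ 2.5 half-lives elapse, leaving f ≈ 0.1768 of each dose.
At steady state, accumulation factor R = 1/(1 − e^(−kτ)) ≈ 1.2148.
Each bolus raises the concentration by D/Vd = 378/242 ≈ 1.562 mg/L.
Cmax,ss = C₀/(1 − f) ≈ 1.562/0.8232 ≈ 1.897 mg/L.
Peak 1.9 mg/L vs MTC 6 mg/L: below toxic threshold.

1.9 mg/L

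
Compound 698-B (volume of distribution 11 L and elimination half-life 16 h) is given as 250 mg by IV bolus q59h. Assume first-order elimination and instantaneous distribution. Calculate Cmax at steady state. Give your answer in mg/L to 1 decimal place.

24.6 mg/L

τ/t½ = 59/16 ≈ 3.6875, so fraction remaining f = (1/2)^(59/16) ≈ 0.0776.
Accumulation ratio R = 1/(1 − f) ≈ 1/0.9224 ≈ 1.0841.
Single-dose peak C₀ = D/Vd = 250/11 ≈ 22.727 mg/L.
Steady-state peak Cmax,ss = C₀·R ≈ 22.727 × 1.0841 ≈ 24.638 mg/L.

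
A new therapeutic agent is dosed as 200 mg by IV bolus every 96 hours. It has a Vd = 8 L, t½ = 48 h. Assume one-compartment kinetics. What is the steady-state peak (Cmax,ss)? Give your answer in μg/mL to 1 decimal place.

The dosing interval is 2 half-lives, so f = 2^(−2) = 0.25.
Accumulation ratio R = 1/(1 − f) = 1/0.75 = 4/3.
Single-dose peak C₀ = D/Vd = 200/8 = 25 μg/mL.
Steady-state peak Cmax,ss = C₀·R = 25 × 4/3 ≈ 33.333 μg/mL.

33.3 μg/mL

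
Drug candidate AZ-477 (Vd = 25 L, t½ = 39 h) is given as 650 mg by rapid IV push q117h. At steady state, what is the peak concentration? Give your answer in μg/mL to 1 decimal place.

τ = 117 h = 3 half-lives, so f = (1/2)^3 = 0.125.
Accumulation ratio R = 1/(1 − f) = 1/0.875 = 8/7.
Single-dose peak C₀ = D/Vd = 650/25 = 26 μg/mL.
Steady-state peak Cmax,ss = C₀·R = 26 × 8/7 ≈ 29.714 μg/mL.

29.7 μg/mL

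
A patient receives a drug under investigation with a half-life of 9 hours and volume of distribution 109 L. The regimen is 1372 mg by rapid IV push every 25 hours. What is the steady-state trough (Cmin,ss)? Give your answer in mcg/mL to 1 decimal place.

2.1 mcg/mL

k = ln2/t½ = ln2/9 ≈ 0.077016 h⁻¹; fraction remaining f = e^(−kτ) = e^(−0.077016×25) ≈ 0.1458.
At steady state, accumulation factor R = 1/(1 − e^(−kτ)) ≈ 1.1707.
Each bolus raises the concentration by D/Vd = 1372/109 ≈ 12.587 mcg/mL.
Steady-state peak Cmax,ss = C₀·R ≈ 12.587 × 1.1707 ≈ 14.736 mcg/mL.
One interval later, Cmin,ss = Cmax,ss·e^(−kτ) ≈ 14.736 × 0.1458 ≈ 2.149 mcg/mL.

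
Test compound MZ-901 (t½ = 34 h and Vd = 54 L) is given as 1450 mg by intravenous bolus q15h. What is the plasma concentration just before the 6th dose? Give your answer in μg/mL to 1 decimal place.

58.8 μg/mL

f = (1/2)^(τ/t½) = (1/2)^(15/34) ≈ 0.7365.
C₀ = D/Vd = 1450/54 ≈ 26.852 μg/mL.
Before the 6th dose, 5 doses have been given. Superposition: Cmin = C₀·(f + f² + … + f^5).
≈ 26.852 × (0.7365 + 0.5424 + 0.3995 + 0.2942 + 0.2167) ≈ 26.852 × 2.1893 ≈ 58.787 μg/mL.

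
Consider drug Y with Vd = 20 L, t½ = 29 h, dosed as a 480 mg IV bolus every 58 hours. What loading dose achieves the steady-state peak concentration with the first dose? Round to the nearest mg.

f = (1/2)^(58/29) ≈ 0.250000; accumulation ratio R = 1/(1−f) ≈ 1.33333.
Loading dose to hit Cmax,ss on first dose: D_load = D_maint·R ≈ 480 × 1.33333 ≈ 640.00 mg.

640 mg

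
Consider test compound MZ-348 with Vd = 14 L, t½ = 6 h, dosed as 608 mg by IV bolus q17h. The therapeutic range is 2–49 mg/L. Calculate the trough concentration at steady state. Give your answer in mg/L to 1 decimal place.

Over one 17-h interval, 17/6 ≈ 2.8333 half-lives elapse, leaving f ≈ 0.1403 of each dose.
At steady state, accumulation factor R = 1/(1 − e^(−kτ)) ≈ 1.1632.
Single-dose peak C₀ = D/Vd = 608/14 ≈ 43.429 mg/L.
Steady-state peak Cmax,ss = C₀·R ≈ 43.429 × 1.1632 ≈ 50.517 mg/L.
Steady-state trough Cmin,ss = Cmax,ss·f ≈ 50.517 × 0.1403 ≈ 7.088 mg/L.
Trough 7.1 mg/L vs MEC 2 mg/L: adequate.

7.1 mg/L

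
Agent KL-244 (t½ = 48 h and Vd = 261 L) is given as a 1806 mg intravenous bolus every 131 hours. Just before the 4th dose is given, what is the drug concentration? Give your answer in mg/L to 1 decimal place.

1.2 mg/L

f = (1/2)^(τ/t½) = (1/2)^(131/48) ≈ 0.1508.
C₀ = D/Vd = 1806/261 ≈ 6.920 mg/L.
Before the 4th dose, 3 doses have been given. Superposition: Cmin = C₀·(f + f² + … + f^3).
≈ 6.920 × (0.1508 + 0.0227 + 0.0034) ≈ 6.920 × 0.1769 ≈ 1.224 mg/L.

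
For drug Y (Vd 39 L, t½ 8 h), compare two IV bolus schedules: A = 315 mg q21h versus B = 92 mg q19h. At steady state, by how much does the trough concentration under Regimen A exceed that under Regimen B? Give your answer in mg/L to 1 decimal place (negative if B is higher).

1.0 mg/L

Regimen A: f = (1/2)^(21/8) ≈ 0.1621; Cmin,ss = (315/39)·f/(1−f) ≈ 1.563 mg/L.
Regimen B: f = (1/2)^(19/8) ≈ 0.1928; Cmin,ss = (92/39)·f/(1−f) ≈ 0.563 mg/L.
Difference ≈ 1.563 − 0.563 ≈ 1.000 mg/L.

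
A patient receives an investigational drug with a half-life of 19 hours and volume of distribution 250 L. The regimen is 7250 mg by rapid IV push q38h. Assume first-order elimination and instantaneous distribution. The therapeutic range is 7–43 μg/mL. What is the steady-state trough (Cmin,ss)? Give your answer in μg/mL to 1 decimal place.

The dosing interval is 2 half-lives, so f = 2^(−2) = 0.25.
Accumulation ratio R = 1/(1 − f) = 1/0.75 = 4/3.
Single-dose peak C₀ = D/Vd = 7250/250 = 29 μg/mL.
Steady-state peak Cmax,ss = C₀·R = 29 × 4/3 ≈ 38.667 μg/mL.
Steady-state trough Cmin,ss = Cmax,ss·f ≈ 38.667 × 0.25 ≈ 9.667 μg/mL.
Trough 9.7 μg/mL vs MEC 7 μg/mL: adequate.

9.7 μg/mL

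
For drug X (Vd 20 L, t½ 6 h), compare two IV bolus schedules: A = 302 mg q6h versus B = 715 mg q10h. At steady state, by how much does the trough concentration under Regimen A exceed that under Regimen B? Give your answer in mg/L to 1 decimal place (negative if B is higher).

-1.3 mg/L

Regimen A: f = (1/2)^(6/6) ≈ 0.5000; Cmin,ss = (302/20)·f/(1−f) ≈ 15.100 mg/L.
Regimen B: f = (1/2)^(10/6) ≈ 0.3150; Cmin,ss = (715/20)·f/(1−f) ≈ 16.440 mg/L.
Difference ≈ 15.100 − 16.440 ≈ -1.340 mg/L.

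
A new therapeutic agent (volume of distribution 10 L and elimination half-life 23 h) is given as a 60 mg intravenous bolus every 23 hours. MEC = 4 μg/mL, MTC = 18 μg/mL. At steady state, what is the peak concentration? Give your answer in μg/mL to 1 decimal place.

12.0 μg/mL

The dosing interval is 1 half-life, so f = 2^(−1) = 0.5.
At steady state, R = 1/(1 − 0.5) = 2/1.
Single-dose peak C₀ = D/Vd = 60/10 = 6 μg/mL.
Steady-state peak Cmax,ss = C₀·R = 6 × 2/1 ≈ 12.000 μg/mL.
Peak 12.0 μg/mL vs MTC 18 μg/mL: below toxic threshold.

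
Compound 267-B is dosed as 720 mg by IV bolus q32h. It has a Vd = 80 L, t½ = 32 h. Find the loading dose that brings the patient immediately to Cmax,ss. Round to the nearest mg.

f = (1/2)^(32/32) ≈ 0.500000; accumulation ratio R = 1/(1−f) ≈ 2.00000.
Loading dose to hit Cmax,ss on first dose: D_load = D_maint·R ≈ 720 × 2.00000 ≈ 1440.00 mg.

1440 mg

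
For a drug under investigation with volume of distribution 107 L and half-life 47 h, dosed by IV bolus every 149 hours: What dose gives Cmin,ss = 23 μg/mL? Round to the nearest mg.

τ/t½ = 149/47 ≈ 3.1702, so f = (1/2)^(149/47) ≈ 0.111089.
Cmin,ss = (D/Vd)·f/(1−f), so D = Cmin,ss·Vd·(1−f)/f.
D = 23 × 107 × (1−f)/f ≈ 23 × 107 × 8.00179 ≈ 19692.41 mg.

19692 mg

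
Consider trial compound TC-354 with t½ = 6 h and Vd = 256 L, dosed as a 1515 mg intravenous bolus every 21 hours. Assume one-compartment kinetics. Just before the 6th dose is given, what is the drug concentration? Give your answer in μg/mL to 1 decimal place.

f = (1/2)^(τ/t½) = (1/2)^(21/6) ≈ 0.0884.
C₀ = D/Vd = 1515/256 ≈ 5.918 μg/mL.
Before the 6th dose, 5 doses have been given. Superposition: Cmin = C₀·(f + f² + … + f^5).
≈ 5.918 × (0.0884 + 0.0078 + 0.0007 + 0.0001 + 0.0000) ≈ 5.918 × 0.0970 ≈ 0.574 μg/mL.

0.6 μg/mL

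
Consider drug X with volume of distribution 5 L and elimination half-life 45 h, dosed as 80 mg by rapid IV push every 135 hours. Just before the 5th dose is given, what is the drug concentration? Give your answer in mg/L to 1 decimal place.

2.3 mg/L

f = (1/2)^(τ/t½) = (1/2)^(135/45) ≈ 0.1250.
C₀ = D/Vd = 80/5 ≈ 16.000 mg/L.
Before the 5th dose, 4 doses have been given. Superposition: Cmin = C₀·(f + f² + … + f^4).
≈ 16.000 × (0.1250 + 0.0156 + 0.0020 + 0.0002) ≈ 16.000 × 0.1428 ≈ 2.285 mg/L.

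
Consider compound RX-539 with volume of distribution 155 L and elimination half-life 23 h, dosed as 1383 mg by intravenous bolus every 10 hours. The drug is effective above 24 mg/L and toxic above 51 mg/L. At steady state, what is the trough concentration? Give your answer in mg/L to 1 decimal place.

Over one 10-h interval, 10/23 ≈ 0.43478 half-lives elapse, leaving f ≈ 0.7398 of each dose.
Accumulation ratio R = 1/(1 − f) ≈ 1/0.2602 ≈ 3.8432.
Single-dose peak C₀ = D/Vd = 1383/155 ≈ 8.923 mg/L.
Steady-state peak Cmax,ss = C₀·R ≈ 8.923 × 3.8432 ≈ 34.293 mg/L.
One interval later, Cmin,ss = Cmax,ss·e^(−kτ) ≈ 34.293 × 0.7398 ≈ 25.370 mg/L.
Trough 25.4 mg/L vs MEC 24 mg/L: adequate.

25.4 mg/L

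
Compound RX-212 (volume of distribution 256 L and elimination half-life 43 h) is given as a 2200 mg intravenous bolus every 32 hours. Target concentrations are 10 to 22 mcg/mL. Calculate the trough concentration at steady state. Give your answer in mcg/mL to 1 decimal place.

12.7 mcg/mL

Over one 32-h interval, 32/43 ≈ 0.74419 half-lives elapse, leaving f ≈ 0.5970 of each dose.
Each bolus raises the concentration by D/Vd = 2200/256 ≈ 8.594 mcg/mL.
Steady-state trough Cmin,ss = C₀·f/(1−f) ≈ 8.594 × 0.5970/0.4030 ≈ 12.731 mcg/mL.
Trough 12.7 mcg/mL vs MEC 10 mcg/mL: adequate.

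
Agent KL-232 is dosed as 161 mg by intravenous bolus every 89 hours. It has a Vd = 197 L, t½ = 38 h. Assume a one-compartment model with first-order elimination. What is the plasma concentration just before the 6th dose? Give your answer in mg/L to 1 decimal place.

f = (1/2)^(τ/t½) = (1/2)^(89/38) ≈ 0.1972.
C₀ = D/Vd = 161/197 ≈ 0.817 mg/L.
Before the 6th dose, 5 doses have been given. Superposition: Cmin = C₀·(f + f² + … + f^5).
≈ 0.817 × (0.1972 + 0.0389 + 0.0077 + 0.0015 + 0.0003) ≈ 0.817 × 0.2456 ≈ 0.201 mg/L.

0.2 mg/L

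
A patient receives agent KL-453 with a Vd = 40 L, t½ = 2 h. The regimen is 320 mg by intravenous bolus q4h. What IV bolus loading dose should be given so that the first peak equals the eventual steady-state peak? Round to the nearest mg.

f = (1/2)^(4/2) ≈ 0.250000; accumulation ratio R = 1/(1−f) ≈ 1.33333.
Loading dose to hit Cmax,ss on first dose: D_load = D_maint·R ≈ 320 × 1.33333 ≈ 426.67 mg.

427 mg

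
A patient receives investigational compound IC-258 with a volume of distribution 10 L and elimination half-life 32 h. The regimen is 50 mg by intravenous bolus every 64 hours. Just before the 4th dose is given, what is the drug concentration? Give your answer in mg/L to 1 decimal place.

1.6 mg/L

f = (1/2)^(τ/t½) = (1/2)^(64/32) ≈ 0.2500.
C₀ = D/Vd = 50/10 ≈ 5.000 mg/L.
Before the 4th dose, 3 doses have been given. Superposition: Cmin = C₀·(f + f² + … + f^3).
≈ 5.000 × (0.2500 + 0.0625 + 0.0156) ≈ 5.000 × 0.3281 ≈ 1.641 mg/L.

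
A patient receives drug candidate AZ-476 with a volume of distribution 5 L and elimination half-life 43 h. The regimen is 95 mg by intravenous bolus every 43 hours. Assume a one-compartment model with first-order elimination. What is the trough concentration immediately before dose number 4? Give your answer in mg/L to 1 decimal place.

f = (1/2)^(τ/t½) = (1/2)^(43/43) ≈ 0.5000.
C₀ = D/Vd = 95/5 ≈ 19.000 mg/L.
Before the 4th dose, 3 doses have been given. Superposition: Cmin = C₀·(f + f² + … + f^3).
≈ 19.000 × (0.5000 + 0.2500 + 0.1250) ≈ 19.000 × 0.8750 ≈ 16.625 mg/L.

16.6 mg/L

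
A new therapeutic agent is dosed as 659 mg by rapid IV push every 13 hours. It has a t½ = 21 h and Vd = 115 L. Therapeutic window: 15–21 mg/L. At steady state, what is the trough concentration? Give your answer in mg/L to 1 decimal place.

k = ln2/t½ = ln2/21 ≈ 0.033007 h⁻¹; fraction remaining f = e^(−kτ) = e^(−0.033007×13) ≈ 0.6511.
Each bolus raises the concentration by D/Vd = 659/115 ≈ 5.730 mg/L.
Steady-state trough Cmin,ss = C₀·f/(1−f) ≈ 5.730 × 0.6511/0.3489 ≈ 10.693 mg/L.
Trough 10.7 mg/L vs MEC 15 mg/L: subtherapeutic.

10.7 mg/L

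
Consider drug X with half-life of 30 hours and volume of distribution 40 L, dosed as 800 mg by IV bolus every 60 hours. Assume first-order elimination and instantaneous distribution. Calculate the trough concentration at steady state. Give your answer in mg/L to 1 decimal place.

6.7 mg/L

The dosing interval is 2 half-lives, so f = 2^(−2) = 0.25.
At steady state, R = 1/(1 − 0.25) = 4/3.
Single-dose peak C₀ = D/Vd = 800/40 = 20 mg/L.
Steady-state peak Cmax,ss = C₀·R = 20 × 4/3 ≈ 26.667 mg/L.
Steady-state trough Cmin,ss = Cmax,ss·f ≈ 26.667 × 0.25 ≈ 6.667 mg/L.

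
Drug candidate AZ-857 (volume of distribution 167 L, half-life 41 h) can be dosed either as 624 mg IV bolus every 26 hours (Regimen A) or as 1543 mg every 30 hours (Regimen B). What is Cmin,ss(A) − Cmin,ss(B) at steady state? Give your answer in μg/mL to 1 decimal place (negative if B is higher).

Regimen A: f = (1/2)^(26/41) ≈ 0.6443; Cmin,ss = (624/167)·f/(1−f) ≈ 6.768 μg/mL.
Regimen B: f = (1/2)^(30/41) ≈ 0.6022; Cmin,ss = (1543/167)·f/(1−f) ≈ 13.987 μg/mL.
Difference ≈ 6.768 − 13.987 ≈ -7.219 μg/mL.

-7.2 μg/mL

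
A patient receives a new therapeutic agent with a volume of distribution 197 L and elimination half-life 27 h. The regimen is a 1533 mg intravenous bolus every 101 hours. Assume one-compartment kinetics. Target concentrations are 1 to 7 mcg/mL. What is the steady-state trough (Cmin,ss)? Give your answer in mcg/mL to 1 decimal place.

k = ln2/t½ = ln2/27 ≈ 0.025672 h⁻¹; fraction remaining f = e^(−kτ) = e^(−0.025672×101) ≈ 0.0748.
Each bolus raises the concentration by D/Vd = 1533/197 ≈ 7.782 mcg/mL.
Steady-state trough Cmin,ss = C₀·f/(1−f) ≈ 7.782 × 0.0748/0.9252 ≈ 0.629 mcg/mL.
Trough 0.6 mcg/mL vs MEC 1 mcg/mL: subtherapeutic.

0.6 mcg/mL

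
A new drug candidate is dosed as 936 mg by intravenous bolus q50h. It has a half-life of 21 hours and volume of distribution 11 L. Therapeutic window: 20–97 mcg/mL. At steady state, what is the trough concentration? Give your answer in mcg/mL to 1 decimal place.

k = ln2/t½ = ln2/21 ≈ 0.033007 h⁻¹; fraction remaining f = e^(−kτ) = e^(−0.033007×50) ≈ 0.1920.
Single-dose peak C₀ = D/Vd = 936/11 ≈ 85.091 mcg/mL.
Steady-state trough Cmin,ss = C₀·f/(1−f) ≈ 85.091 × 0.1920/0.8080 ≈ 20.220 mcg/mL.
Trough 20.2 mcg/mL vs MEC 20 mcg/mL: adequate.

20.2 mcg/mL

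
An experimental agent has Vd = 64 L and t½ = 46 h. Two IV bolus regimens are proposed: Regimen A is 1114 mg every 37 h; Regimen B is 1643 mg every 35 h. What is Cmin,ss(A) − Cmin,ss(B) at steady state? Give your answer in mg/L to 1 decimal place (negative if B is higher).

-13.6 mg/L

Regimen A: f = (1/2)^(37/46) ≈ 0.5726; Cmin,ss = (1114/64)·f/(1−f) ≈ 23.320 mg/L.
Regimen B: f = (1/2)^(35/46) ≈ 0.5901; Cmin,ss = (1643/64)·f/(1−f) ≈ 36.958 mg/L.
Difference ≈ 23.320 − 36.958 ≈ -13.638 mg/L.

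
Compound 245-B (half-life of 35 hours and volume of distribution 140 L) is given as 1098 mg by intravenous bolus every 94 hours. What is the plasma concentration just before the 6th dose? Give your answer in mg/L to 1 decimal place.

1.4 mg/L

f = (1/2)^(τ/t½) = (1/2)^(94/35) ≈ 0.1554.
C₀ = D/Vd = 1098/140 ≈ 7.843 mg/L.
Before the 6th dose, 5 doses have been given. Superposition: Cmin = C₀·(f + f² + … + f^5).
≈ 7.843 × (0.1554 + 0.0241 + 0.0038 + 0.0006 + 0.0001) ≈ 7.843 × 0.1840 ≈ 1.443 mg/L.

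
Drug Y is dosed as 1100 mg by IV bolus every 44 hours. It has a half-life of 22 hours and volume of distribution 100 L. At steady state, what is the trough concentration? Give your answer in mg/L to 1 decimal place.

τ = 44 h = 2 half-lives, so f = (1/2)^2 = 0.25.
At steady state, R = 1/(1 − 0.25) = 4/3.
Single-dose peak C₀ = D/Vd = 1100/100 = 11 mg/L.
Steady-state peak Cmax,ss = C₀·R = 11 × 4/3 ≈ 14.667 mg/L.
Steady-state trough Cmin,ss = Cmax,ss·f ≈ 14.667 × 0.25 ≈ 3.667 mg/L.

3.7 mg/L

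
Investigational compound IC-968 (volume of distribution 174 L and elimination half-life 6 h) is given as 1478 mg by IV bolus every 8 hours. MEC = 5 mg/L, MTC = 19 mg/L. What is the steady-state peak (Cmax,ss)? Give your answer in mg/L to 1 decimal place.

14.1 mg/L

τ/t½ = 8/6 ≈ 1.3333, so fraction remaining f = (1/2)^(8/6) ≈ 0.3969.
Accumulation ratio R = 1/(1 − f) ≈ 1/0.6031 ≈ 1.6581.
Each bolus raises the concentration by D/Vd = 1478/174 ≈ 8.494 mg/L.
Steady-state peak Cmax,ss = C₀·R ≈ 8.494 × 1.6581 ≈ 14.084 mg/L.
Peak 14.1 mg/L vs MTC 19 mg/L: below toxic threshold.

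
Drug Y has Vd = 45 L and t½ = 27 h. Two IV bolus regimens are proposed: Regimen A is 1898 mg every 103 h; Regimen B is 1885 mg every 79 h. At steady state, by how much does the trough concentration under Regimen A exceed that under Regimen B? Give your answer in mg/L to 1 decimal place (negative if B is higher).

Regimen A: f = (1/2)^(103/27) ≈ 0.0711; Cmin,ss = (1898/45)·f/(1−f) ≈ 3.228 mg/L.
Regimen B: f = (1/2)^(79/27) ≈ 0.1316; Cmin,ss = (1885/45)·f/(1−f) ≈ 6.348 mg/L.
Difference ≈ 3.228 − 6.348 ≈ -3.120 mg/L.

-3.1 mg/L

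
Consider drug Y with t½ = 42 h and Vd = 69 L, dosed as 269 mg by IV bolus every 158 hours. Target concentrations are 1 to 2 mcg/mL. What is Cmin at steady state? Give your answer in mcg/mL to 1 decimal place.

0.3 mcg/mL

k = ln2/t½ = ln2/42 ≈ 0.016504 h⁻¹; fraction remaining f = e^(−kτ) = e^(−0.016504×158) ≈ 0.0737.
Accumulation ratio R = 1/(1 − f) ≈ 1/0.9263 ≈ 1.0796.
Each bolus raises the concentration by D/Vd = 269/69 ≈ 3.899 mcg/mL.
Cmax,ss = C₀/(1 − f) ≈ 3.899/0.9263 ≈ 4.209 mcg/mL.
One interval later, Cmin,ss = Cmax,ss·e^(−kτ) ≈ 4.209 × 0.0737 ≈ 0.310 mcg/mL.
Trough 0.3 mcg/mL vs MEC 1 mcg/mL: subtherapeutic.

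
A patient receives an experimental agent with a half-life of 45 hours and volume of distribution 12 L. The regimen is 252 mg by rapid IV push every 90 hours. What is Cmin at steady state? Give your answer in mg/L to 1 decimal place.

7.0 mg/L

The dosing interval is 2 half-lives, so f = 2^(−2) = 0.25.
At steady state, R = 1/(1 − 0.25) = 4/3.
Single-dose peak C₀ = D/Vd = 252/12 = 21 mg/L.
Steady-state peak Cmax,ss = C₀·R = 21 × 4/3 ≈ 28.000 mg/L.
Steady-state trough Cmin,ss = Cmax,ss·f ≈ 28.000 × 0.25 ≈ 7.000 mg/L.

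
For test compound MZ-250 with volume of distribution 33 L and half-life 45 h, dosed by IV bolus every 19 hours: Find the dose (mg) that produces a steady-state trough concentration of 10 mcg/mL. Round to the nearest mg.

112 mg

τ/t½ = 19/45 ≈ 0.42222, so f = (1/2)^(19/45) ≈ 0.746274.
Cmin,ss = (D/Vd)·f/(1−f), so D = Cmin,ss·Vd·(1−f)/f.
D = 10 × 33 × (1−f)/f ≈ 10 × 33 × 0.33999 ≈ 112.20 mg.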